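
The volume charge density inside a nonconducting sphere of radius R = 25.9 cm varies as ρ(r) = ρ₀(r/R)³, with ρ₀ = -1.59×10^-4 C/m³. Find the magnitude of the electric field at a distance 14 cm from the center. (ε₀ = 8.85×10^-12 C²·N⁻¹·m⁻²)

Take a concentric spherical Gaussian surface of radius r = 14 cm (r < R).
Integrate the density: Q_enc = 4π ∫₀^r ρ₀(r'/R)^3 r'² dr' = 4πρ₀ r^6/(6·R³) = -1.443e-7 C.
Gauss's law: E·4πr² = Q_enc/ε₀.
E = |Q_enc|/(4πε₀r²) = (1.443×10^-7)/(4π·8.85×10^-12·(0.14)²) = 6.62e4 N/C.

|E| = 6.62×10^4 V/m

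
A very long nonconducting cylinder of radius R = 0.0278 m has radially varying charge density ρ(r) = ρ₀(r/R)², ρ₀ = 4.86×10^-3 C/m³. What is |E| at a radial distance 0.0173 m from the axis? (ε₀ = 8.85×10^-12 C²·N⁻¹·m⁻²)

E ≈ 9.20×10^5 V/m

Coaxial Gaussian cylinder, radius r = 0.0173 m, length L (r < R).
Integrating ρ over the cross-section to radius r: λ_enc = (2πρ₀/R²) ∫₀^r r'^3 dr' = 2πρ₀ r^4/(4·R²) = 8.848×10^-7 C/m.
Since E is radial and uniform over the curved surface, Φ = E·2πrL = Q_enc/ε₀ = λ_enc L/ε₀.
E = |λ_enc|/(2πε₀r) = (8.848×10^-7)/(2π·8.85×10^-12·0.0173) = 9.20e5 N/C.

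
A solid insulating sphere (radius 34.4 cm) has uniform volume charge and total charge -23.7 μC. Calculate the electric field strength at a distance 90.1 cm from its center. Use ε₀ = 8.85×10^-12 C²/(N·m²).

Take a concentric spherical Gaussian surface of radius r = 90.1 cm (r > R, so the entire charge is enclosed).
Q_enc = -23.7 μC = -2.37×10^-5 C.
By Gauss's law, ∮E·dA = E·4πr² = Q_enc/ε₀.
E = |Q_enc|/(4πε₀r²) = (2.37×10^-5)/(4π·8.85×10^-12·(0.901)²) = 2.63e5 N/C.

2.63×10^5 N/C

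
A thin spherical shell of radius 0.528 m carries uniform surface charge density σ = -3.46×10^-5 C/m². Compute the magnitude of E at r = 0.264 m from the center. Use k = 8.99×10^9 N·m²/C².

|E| = 0 N/C

Take a concentric spherical Gaussian surface of radius r = 0.264 m (inside the shell, r < 0.528 m).
All the charge is outside the Gaussian surface: Q_enc = 0, hence E = 0 everywhere inside the shell.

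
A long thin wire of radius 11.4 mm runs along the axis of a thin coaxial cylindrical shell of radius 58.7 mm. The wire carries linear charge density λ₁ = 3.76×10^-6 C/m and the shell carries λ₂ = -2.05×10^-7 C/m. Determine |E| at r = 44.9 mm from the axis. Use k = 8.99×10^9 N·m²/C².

E ≈ 1.51×10^6 N/C

Take a coaxial cylindrical Gaussian surface of radius r = 44.9 mm and length L (between the conductors, 11.4 mm < r < 58.7 mm).
Only the inner wire is enclosed; the outer shell contributes nothing inside itself. λ_enc = λ₁ = 3.76e-6 C/m.
Since E is radial and uniform over the curved surface, Φ = E·2πrL = Q_enc/ε₀ = λ_enc L/ε₀.
E = 2k|λ_enc|/r = 2(8.99×10^9)(3.76×10^-6)/(0.0449) = 1.51e6 N/C.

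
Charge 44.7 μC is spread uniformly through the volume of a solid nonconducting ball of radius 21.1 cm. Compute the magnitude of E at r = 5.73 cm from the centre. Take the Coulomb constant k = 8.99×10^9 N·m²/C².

|E| ≈ 2.45e6 V/m

By spherical symmetry E is radial; choose a Gaussian sphere of radius r = 5.73 cm (r < R).
Only the charge within r is enclosed: Q_enc = Q·(r/R)³ = (44.7 μC)·(5.73 cm/21.1 cm)³ = 8.952×10^-7 C.
Gauss's law: E·4πr² = Q_enc/ε₀.
E = k|Q_enc|/r² = (8.99×10^9)(8.952×10^-7)/(0.0573)² = 2.45e6 N/C.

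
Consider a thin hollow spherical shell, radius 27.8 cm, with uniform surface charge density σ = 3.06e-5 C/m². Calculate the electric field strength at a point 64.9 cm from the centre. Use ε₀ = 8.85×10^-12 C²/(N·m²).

E ≈ 6.34×10^5 N/C

Use a concentric Gaussian sphere at r = 64.9 cm (r > 27.8 cm).
The entire shell is enclosed: Q_enc = σ·4πR² = (3.06×10^-5)·4π·(0.278)² = 2.972×10^-5 C.
Applying ∮E·dA = Q_enc/ε₀ with Φ = E(4πr²):
E = |Q_enc|/(4πε₀r²) = (2.972e-5)/(4π·8.85×10^-12·(0.649)²) = 6.34e5 N/C.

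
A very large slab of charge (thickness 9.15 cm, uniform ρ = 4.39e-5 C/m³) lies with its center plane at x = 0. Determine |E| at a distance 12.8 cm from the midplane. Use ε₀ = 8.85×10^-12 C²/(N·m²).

The point |x| = 12.8 cm lies outside the slab (half-thickness 0.04575 m). A symmetric pillbox spanning the full slab encloses Q_enc = ρ·d·A.
Flux = 2EA ⇒ E = |ρ|d/(2ε₀), independent of distance outside.
E = (4.39×10^-5)(0.0915)/(2·8.85×10^-12) = 2.27×10^5 N/C.

|E| ≈ 2.27×10^5 N/C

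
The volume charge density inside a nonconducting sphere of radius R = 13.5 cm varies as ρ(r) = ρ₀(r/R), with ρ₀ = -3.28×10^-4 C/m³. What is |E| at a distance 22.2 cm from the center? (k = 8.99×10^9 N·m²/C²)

Take a concentric spherical Gaussian surface of radius r = 22.2 cm (r > R, all charge enclosed).
Q_enc = 4π ∫₀^R ρ₀(r'/R)^1 r'² dr' = 4πρ₀R³/4 = -2.535×10^-6 C.
By Gauss's law, ∮E·dA = E·4πr² = Q_enc/ε₀.
E = k|Q_enc|/r² = (8.99×10^9)(2.535×10^-6)/(0.222)² = 4.62×10^5 N/C.

|E| ≈ 4.62×10^5 N/C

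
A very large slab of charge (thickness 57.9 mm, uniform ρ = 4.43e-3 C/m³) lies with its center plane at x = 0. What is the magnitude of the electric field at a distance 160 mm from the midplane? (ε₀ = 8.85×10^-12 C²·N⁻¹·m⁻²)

The point |x| = 160 mm lies outside the slab (half-thickness 0.02895 m). A symmetric pillbox spanning the full slab encloses Q_enc = ρ·d·A.
Flux = 2EA ⇒ E = |ρ|d/(2ε₀), independent of distance outside.
E = (4.43e-3)(0.0579)/(2·8.85×10^-12) = 1.45e7 N/C.

E ≈ 1.45×10^7 N/C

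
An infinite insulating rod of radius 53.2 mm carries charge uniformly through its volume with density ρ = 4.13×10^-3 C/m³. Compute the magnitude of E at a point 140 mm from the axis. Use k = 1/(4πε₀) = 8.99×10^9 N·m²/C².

By cylindrical symmetry E is radial; use a coaxial Gaussian cylinder of radius 140 mm and length L (r > 53.2 mm, full cross-section enclosed).
λ_enc = ρ·πR² = (4.13e-3)π(0.0532)² = 3.672×10^-5 C/m.
Since E is radial and uniform over the curved surface, Φ = E·2πrL = Q_enc/ε₀ = λ_enc L/ε₀.
E = 2k|λ_enc|/r = 2(8.99×10^9)(3.672e-5)/(0.14) = 4.72×10^6 N/C.

|E| = 4.72e6 N/C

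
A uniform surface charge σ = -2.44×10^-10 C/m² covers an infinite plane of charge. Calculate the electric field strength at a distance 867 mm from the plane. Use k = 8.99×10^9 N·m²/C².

E = 13.8 N/C

The symmetry is planar: E is normal to the sheet and the same magnitude on both sides. Take a pillbox straddling the sheet with end-cap area A.
Only the two end caps contribute flux: Φ = 2EA. With Q_enc = σA, Gauss's law gives E = |σ|/(2ε₀).
E = 2πk|σ| = 2π(8.99×10^9)(2.44e-10) = 13.8 N/C.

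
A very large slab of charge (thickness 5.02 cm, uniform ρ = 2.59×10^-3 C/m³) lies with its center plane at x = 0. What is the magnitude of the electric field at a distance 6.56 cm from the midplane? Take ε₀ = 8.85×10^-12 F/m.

The point |x| = 6.56 cm lies outside the slab (half-thickness 0.0251 m). A symmetric pillbox spanning the full slab encloses Q_enc = ρ·d·A.
Flux = 2EA ⇒ E = |ρ|d/(2ε₀), independent of distance outside.
E = (2.59e-3)(0.0502)/(2·8.85×10^-12) = 7.35×10^6 N/C.

|E| = 7.35×10^6 N/C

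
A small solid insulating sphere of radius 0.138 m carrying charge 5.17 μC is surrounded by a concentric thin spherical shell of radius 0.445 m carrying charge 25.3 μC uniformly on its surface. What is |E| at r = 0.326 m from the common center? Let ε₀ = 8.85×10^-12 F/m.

E = 4.37×10^5 V/m

Take a concentric spherical Gaussian surface of radius r = 0.326 m (between the bodies, 0.138 m < r < 0.445 m).
The shell at 0.445 m lies outside the Gaussian surface, so Q_enc = 5.17 μC = 5.17×10^-6 C.
Since E is radial and uniform over the Gaussian sphere, Φ = E·4πr² = Q_enc/ε₀.
E = |Q_enc|/(4πε₀r²) = (5.17×10^-6)/(4π·8.85×10^-12·(0.326)²) = 4.37×10^5 N/C.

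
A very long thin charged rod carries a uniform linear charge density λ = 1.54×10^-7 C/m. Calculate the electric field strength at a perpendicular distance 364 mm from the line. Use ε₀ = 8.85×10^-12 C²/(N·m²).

Choose a coaxial cylinder of radius r = 364 mm (arbitrary length L) as the Gaussian surface.
Q_enc = λL, so λ_enc = 1.54×10^-7 C/m.
Since E is radial and uniform over the curved surface, Φ = E·2πrL = Q_enc/ε₀ = λ_enc L/ε₀.
E = |λ_enc|/(2πε₀r) = (1.54e-7)/(2π·8.85×10^-12·0.364) = 7.61×10^3 N/C.

7.61×10^3 N/C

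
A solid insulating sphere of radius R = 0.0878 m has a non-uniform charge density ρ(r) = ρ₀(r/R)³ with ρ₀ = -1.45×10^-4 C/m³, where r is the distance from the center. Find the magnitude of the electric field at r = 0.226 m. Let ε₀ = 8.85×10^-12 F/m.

Use a concentric Gaussian sphere at r = 0.226 m (r > R, all charge enclosed).
Q_enc = 4π ∫₀^R ρ₀(r'/R)^3 r'² dr' = 4πρ₀R³/6 = -2.055e-7 C.
Gauss's law: E·4πr² = Q_enc/ε₀.
E = |Q_enc|/(4πε₀r²) = (2.055×10^-7)/(4π·8.85×10^-12·(0.226)²) = 3.62×10^4 N/C.

3.62×10^4 N/C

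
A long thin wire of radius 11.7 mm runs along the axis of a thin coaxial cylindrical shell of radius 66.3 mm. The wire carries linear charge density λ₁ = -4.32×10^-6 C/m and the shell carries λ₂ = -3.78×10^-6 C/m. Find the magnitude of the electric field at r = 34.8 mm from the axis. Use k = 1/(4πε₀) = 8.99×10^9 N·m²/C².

Take a coaxial cylindrical Gaussian surface of radius r = 34.8 mm and length L (between the conductors, 11.7 mm < r < 66.3 mm).
Only the inner wire is enclosed; the outer shell contributes nothing inside itself. λ_enc = λ₁ = -4.32e-6 C/m.
Gauss's law: E·2πrL = λ_enc L/ε₀.
E = 2k|λ_enc|/r = 2(8.99×10^9)(4.32×10^-6)/(0.0348) = 2.23e6 N/C.

|E| ≈ 2.23e6 N/C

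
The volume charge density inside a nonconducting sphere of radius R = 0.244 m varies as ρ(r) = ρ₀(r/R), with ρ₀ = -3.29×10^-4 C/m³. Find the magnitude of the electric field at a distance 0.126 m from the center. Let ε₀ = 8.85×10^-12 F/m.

6.05×10^5 N/C

By spherical symmetry E is radial; choose a Gaussian sphere of radius r = 0.126 m (r < R).
Q_enc = ∫₀^r ρ(r')·4πr'² dr' = (4πρ₀/R) ∫₀^r r'^3 dr' = 4πρ₀ r^4/(4·R) = -1.068×10^-6 C.
Since E is radial and uniform over the Gaussian sphere, Φ = E·4πr² = Q_enc/ε₀.
E = |Q_enc|/(4πε₀r²) = (1.068e-6)/(4π·8.85×10^-12·(0.126)²) = 6.05×10^5 N/C.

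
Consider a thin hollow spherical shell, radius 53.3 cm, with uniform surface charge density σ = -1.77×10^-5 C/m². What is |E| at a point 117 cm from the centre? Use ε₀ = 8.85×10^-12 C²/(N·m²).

Take a concentric spherical Gaussian surface of radius r = 117 cm (r > 53.3 cm).
The entire shell is enclosed: Q_enc = σ·4πR² = (-1.77×10^-5)·4π·(0.533)² = -6.319×10^-5 C.
By Gauss's law, ∮E·dA = E·4πr² = Q_enc/ε₀.
E = |Q_enc|/(4πε₀r²) = (6.319×10^-5)/(4π·8.85×10^-12·(1.17)²) = 4.15×10^5 N/C.

4.15×10^5 V/m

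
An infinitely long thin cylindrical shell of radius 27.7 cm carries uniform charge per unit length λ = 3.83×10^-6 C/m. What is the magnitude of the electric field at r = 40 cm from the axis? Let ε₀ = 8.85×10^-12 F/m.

E ≈ 1.72e5 N/C

Take a coaxial cylindrical Gaussian surface of radius r = 40 cm and length L (r > 27.7 cm).
The full line charge is enclosed: λ_enc = 3.83×10^-6 C/m.
Since E is radial and uniform over the curved surface, Φ = E·2πrL = Q_enc/ε₀ = λ_enc L/ε₀.
E = |λ_enc|/(2πε₀r) = (3.83e-6)/(2π·8.85×10^-12·0.4) = 1.72e5 N/C.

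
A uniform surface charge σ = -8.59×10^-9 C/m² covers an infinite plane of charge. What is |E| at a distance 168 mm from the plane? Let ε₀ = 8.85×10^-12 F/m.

By planar symmetry E is perpendicular to the sheet and uniform; use a Gaussian pillbox with flat faces of area A on each side of the sheet.
Flux Φ = 2EA and Q_enc = σA, so 2EA = σA/ε₀ ⇒ E = |σ|/(2ε₀), independent of distance.
E = |σ|/(2ε₀) = (8.59×10^-9)/(2·8.85×10^-12) = 485 N/C.

|E| = 485 V/m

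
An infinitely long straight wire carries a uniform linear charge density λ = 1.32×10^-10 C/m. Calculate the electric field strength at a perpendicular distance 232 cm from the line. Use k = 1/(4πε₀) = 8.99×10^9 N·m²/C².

Take a coaxial cylindrical Gaussian surface of radius r = 232 cm and length L.
Q_enc = λL, so λ_enc = 1.32e-10 C/m.
Applying ∮E·dA = Q_enc/ε₀ with the end caps contributing no flux:
E = 2k|λ_enc|/r = 2(8.99×10^9)(1.32e-10)/(2.32) = 1.02 N/C.

1.02 N/C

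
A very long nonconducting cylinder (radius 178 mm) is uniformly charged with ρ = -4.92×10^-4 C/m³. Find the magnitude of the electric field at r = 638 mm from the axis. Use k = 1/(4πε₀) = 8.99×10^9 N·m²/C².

|E| = 1.38×10^6 N/C

By cylindrical symmetry E is radial; use a coaxial Gaussian cylinder of radius 638 mm and length L (r > 178 mm, full cross-section enclosed).
λ_enc = ρ·πR² = (-4.92×10^-4)π(0.178)² = -4.897×10^-5 C/m.
Applying ∮E·dA = Q_enc/ε₀ with the end caps contributing no flux:
E = 2k|λ_enc|/r = 2(8.99×10^9)(4.897×10^-5)/(0.638) = 1.38×10^6 N/C.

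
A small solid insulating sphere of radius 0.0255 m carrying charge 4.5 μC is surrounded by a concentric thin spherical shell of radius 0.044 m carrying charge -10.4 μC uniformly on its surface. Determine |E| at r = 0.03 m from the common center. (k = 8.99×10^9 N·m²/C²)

Take a concentric spherical Gaussian surface of radius r = 0.03 m (between the bodies, 0.0255 m < r < 0.044 m).
Only the inner charge is enclosed; the outer shell contributes nothing inside itself. Q_enc = 4.5 μC = 4.50×10^-6 C.
Gauss's law: E·4πr² = Q_enc/ε₀.
E = k|Q_enc|/r² = (8.99×10^9)(4.50e-6)/(0.03)² = 4.50e7 N/C.

4.50e7 N/C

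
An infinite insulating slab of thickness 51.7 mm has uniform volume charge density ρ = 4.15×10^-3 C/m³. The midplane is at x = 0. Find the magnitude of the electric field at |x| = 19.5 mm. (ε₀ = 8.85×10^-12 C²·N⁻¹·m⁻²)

By symmetry E is perpendicular to the slab. A Gaussian pillbox from −19.5 mm to +19.5 mm (face area A) lies entirely within the slab.
Q_enc = ρ·(2x)·A and flux = 2EA, so 2EA = 2ρxA/ε₀ ⇒ E = |ρ|x/ε₀.
E = (4.15×10^-3)(0.0195)/(8.85×10^-12) = 9.14×10^6 N/C.

|E| ≈ 9.14×10^6 N/C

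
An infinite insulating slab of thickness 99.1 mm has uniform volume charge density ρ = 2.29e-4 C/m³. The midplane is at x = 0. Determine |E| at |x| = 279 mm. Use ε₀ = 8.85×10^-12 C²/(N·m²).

E ≈ 1.28×10^6 N/C

The point |x| = 279 mm lies outside the slab (half-thickness 0.04955 m). A symmetric pillbox spanning the full slab encloses Q_enc = ρ·d·A.
Flux = 2EA ⇒ E = |ρ|d/(2ε₀), independent of distance outside.
E = (2.29×10^-4)(0.0991)/(2·8.85×10^-12) = 1.28e6 N/C.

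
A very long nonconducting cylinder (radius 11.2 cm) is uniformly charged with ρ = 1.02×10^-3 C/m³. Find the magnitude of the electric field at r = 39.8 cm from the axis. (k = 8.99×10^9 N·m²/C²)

E = 1.82e6 V/m

Coaxial Gaussian cylinder, radius r = 39.8 cm, length L (r > 11.2 cm, full cross-section enclosed).
λ_enc = ρ·πR² = (1.02×10^-3)π(0.112)² = 4.02e-5 C/m.
Gauss's law: E·2πrL = λ_enc L/ε₀.
E = 2k|λ_enc|/r = 2(8.99×10^9)(4.02e-5)/(0.398) = 1.82×10^6 N/C.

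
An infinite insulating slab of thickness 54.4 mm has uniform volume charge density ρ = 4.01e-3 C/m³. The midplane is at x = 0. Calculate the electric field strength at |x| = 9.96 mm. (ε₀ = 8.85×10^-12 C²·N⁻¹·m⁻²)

By symmetry E is perpendicular to the slab. A Gaussian pillbox from −9.96 mm to +9.96 mm (face area A) lies entirely within the slab.
Q_enc = ρ·(2x)·A and flux = 2EA, so 2EA = 2ρxA/ε₀ ⇒ E = |ρ|x/ε₀.
E = (4.01×10^-3)(0.00996)/(8.85×10^-12) = 4.51×10^6 N/C.

|E| ≈ 4.51×10^6 V/m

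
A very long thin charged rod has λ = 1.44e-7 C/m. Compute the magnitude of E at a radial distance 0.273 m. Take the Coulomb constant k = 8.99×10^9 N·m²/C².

|E| ≈ 9.48×10^3 N/C

By cylindrical symmetry E is radial; use a coaxial Gaussian cylinder of radius 0.273 m and length L.
Q_enc = λL, so λ_enc = 1.44×10^-7 C/m.
Since E is radial and uniform over the curved surface, Φ = E·2πrL = Q_enc/ε₀ = λ_enc L/ε₀.
E = 2k|λ_enc|/r = 2(8.99×10^9)(1.44e-7)/(0.273) = 9.48×10^3 N/C.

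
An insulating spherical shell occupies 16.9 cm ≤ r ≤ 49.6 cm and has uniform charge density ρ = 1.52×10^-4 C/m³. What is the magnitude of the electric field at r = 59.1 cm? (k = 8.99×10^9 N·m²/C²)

1.92e6 N/C

Use a concentric Gaussian sphere at r = 59.1 cm (r > 49.6 cm, enclosing the whole shell).
Q_enc = ρ·(4π/3)(b³ − a³) = (1.52e-4)·(4π/3)·((0.496)³ − (0.169)³) = 7.462×10^-5 C.
Since E is radial and uniform over the Gaussian sphere, Φ = E·4πr² = Q_enc/ε₀.
E = k|Q_enc|/r² = (8.99×10^9)(7.462×10^-5)/(0.591)² = 1.92×10^6 N/C.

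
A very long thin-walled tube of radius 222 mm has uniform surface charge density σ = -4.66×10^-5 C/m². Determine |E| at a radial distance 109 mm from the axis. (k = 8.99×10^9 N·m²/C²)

Coaxial Gaussian cylinder, radius r = 109 mm, length L (r < 222 mm, inside the shell).
No charge is enclosed, so Gauss's law gives E·2πrL = 0 ⇒ E = 0.

E = 0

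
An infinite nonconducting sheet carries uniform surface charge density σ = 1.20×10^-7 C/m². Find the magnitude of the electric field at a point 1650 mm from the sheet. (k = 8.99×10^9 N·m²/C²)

E = 6.78×10^3 N/C

The symmetry is planar: E is normal to the sheet and the same magnitude on both sides. Take a pillbox straddling the sheet with end-cap area A.
Flux Φ = 2EA and Q_enc = σA, so 2EA = σA/ε₀ ⇒ E = |σ|/(2ε₀), independent of distance.
E = 2πk|σ| = 2π(8.99×10^9)(1.20×10^-7) = 6.78e3 N/C.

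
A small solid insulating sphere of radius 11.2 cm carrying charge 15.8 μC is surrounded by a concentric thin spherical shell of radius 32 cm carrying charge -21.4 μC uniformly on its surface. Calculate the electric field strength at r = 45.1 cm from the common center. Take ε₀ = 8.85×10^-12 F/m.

Take a concentric spherical Gaussian surface of radius r = 45.1 cm (r > 32 cm, enclosing both).
Q_enc = (15.8 μC) + (-21.4 μC) = -5.60e-6 C.
Applying ∮E·dA = Q_enc/ε₀ with Φ = E(4πr²):
E = |Q_enc|/(4πε₀r²) = (5.60×10^-6)/(4π·8.85×10^-12·(0.451)²) = 2.48×10^5 N/C.

|E| ≈ 2.48×10^5 V/m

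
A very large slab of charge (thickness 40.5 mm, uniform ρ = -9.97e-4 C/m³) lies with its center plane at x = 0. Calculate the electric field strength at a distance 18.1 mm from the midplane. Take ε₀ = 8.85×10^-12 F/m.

2.04×10^6 V/m

By symmetry E is perpendicular to the slab. A Gaussian pillbox from −18.1 mm to +18.1 mm (face area A) lies entirely within the slab.
Q_enc = ρ·(2x)·A and flux = 2EA, so 2EA = 2ρxA/ε₀ ⇒ E = |ρ|x/ε₀.
E = (9.97×10^-4)(0.0181)/(8.85×10^-12) = 2.04×10^6 N/C.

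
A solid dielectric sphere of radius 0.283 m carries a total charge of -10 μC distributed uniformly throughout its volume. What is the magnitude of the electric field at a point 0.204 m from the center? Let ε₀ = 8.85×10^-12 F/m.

E = 8.09×10^5 N/C

Take a concentric spherical Gaussian surface of radius r = 0.204 m (r < R).
For a uniform sphere the enclosed fraction is (r/R)³, so Q_enc = (-10 μC)(0.204/0.283)³ = -3.746×10^-6 C.
By Gauss's law, ∮E·dA = E·4πr² = Q_enc/ε₀.
E = |Q_enc|/(4πε₀r²) = (3.746×10^-6)/(4π·8.85×10^-12·(0.204)²) = 8.09×10^5 N/C.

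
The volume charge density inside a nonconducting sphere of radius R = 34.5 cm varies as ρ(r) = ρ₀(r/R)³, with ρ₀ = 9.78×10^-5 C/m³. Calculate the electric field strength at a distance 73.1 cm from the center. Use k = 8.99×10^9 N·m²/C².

|E| = 1.42×10^5 N/C

Symmetry ⇒ E = E(r) r̂. Gaussian sphere of radius r = 73.1 cm (r > R, all charge enclosed).
Q_enc = 4π ∫₀^R ρ₀(r'/R)^3 r'² dr' = 4πρ₀R³/6 = 8.411×10^-6 C.
Since E is radial and uniform over the Gaussian sphere, Φ = E·4πr² = Q_enc/ε₀.
E = k|Q_enc|/r² = (8.99×10^9)(8.411×10^-6)/(0.731)² = 1.42e5 N/C.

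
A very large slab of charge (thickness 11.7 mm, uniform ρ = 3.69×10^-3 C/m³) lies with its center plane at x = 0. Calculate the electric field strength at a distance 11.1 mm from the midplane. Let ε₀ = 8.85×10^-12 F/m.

|E| ≈ 2.44×10^6 N/C

The point |x| = 11.1 mm lies outside the slab (half-thickness 0.00585 m). A symmetric pillbox spanning the full slab encloses Q_enc = ρ·d·A.
Flux = 2EA ⇒ E = |ρ|d/(2ε₀), independent of distance outside.
E = (3.69×10^-3)(0.0117)/(2·8.85×10^-12) = 2.44×10^6 N/C.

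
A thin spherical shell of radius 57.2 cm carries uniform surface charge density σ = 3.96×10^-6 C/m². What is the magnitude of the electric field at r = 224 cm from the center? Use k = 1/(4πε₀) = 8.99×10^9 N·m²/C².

2.92e4 V/m

Take a concentric spherical Gaussian surface of radius r = 224 cm (r > 57.2 cm).
The entire shell is enclosed: Q_enc = σ·4πR² = (3.96e-6)·4π·(0.572)² = 1.628×10^-5 C.
Since E is radial and uniform over the Gaussian sphere, Φ = E·4πr² = Q_enc/ε₀.
E = k|Q_enc|/r² = (8.99×10^9)(1.628×10^-5)/(2.24)² = 2.92×10^4 N/C.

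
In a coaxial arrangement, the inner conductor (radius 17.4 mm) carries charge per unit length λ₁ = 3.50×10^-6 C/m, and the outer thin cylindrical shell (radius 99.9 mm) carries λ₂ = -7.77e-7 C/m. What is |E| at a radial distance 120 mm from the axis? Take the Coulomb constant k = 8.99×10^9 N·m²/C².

|E| = 4.08×10^5 V/m

Take a coaxial cylindrical Gaussian surface of radius r = 120 mm and length L (r > 99.9 mm, enclosing both).
λ_enc = λ₁ + λ₂ = (3.50e-6) + (-7.77×10^-7) = 2.723×10^-6 C/m.
By Gauss's law (flux through the curved wall only), E·2πrL = λ_enc L/ε₀.
E = 2k|λ_enc|/r = 2(8.99×10^9)(2.723e-6)/(0.12) = 4.08×10^5 N/C.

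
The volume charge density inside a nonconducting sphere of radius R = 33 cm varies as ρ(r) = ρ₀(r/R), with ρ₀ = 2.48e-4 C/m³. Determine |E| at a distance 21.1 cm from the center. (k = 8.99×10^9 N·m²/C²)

E = 9.45×10^5 N/C

Use a concentric Gaussian sphere at r = 21.1 cm (r < R).
Integrate the density: Q_enc = 4π ∫₀^r ρ₀(r'/R)^1 r'² dr' = 4πρ₀ r^4/(4·R) = 4.68×10^-6 C.
Gauss's law: E·4πr² = Q_enc/ε₀.
E = k|Q_enc|/r² = (8.99×10^9)(4.68e-6)/(0.211)² = 9.45×10^5 N/C.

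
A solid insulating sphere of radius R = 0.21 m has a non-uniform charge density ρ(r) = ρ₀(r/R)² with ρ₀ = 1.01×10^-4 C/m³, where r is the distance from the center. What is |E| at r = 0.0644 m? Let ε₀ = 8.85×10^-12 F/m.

By spherical symmetry E is radial; choose a Gaussian sphere of radius r = 0.0644 m (r < R).
Integrate the density: Q_enc = 4π ∫₀^r ρ₀(r'/R)^2 r'² dr' = 4πρ₀ r^5/(5·R²) = 6.376×10^-9 C.
Since E is radial and uniform over the Gaussian sphere, Φ = E·4πr² = Q_enc/ε₀.
E = |Q_enc|/(4πε₀r²) = (6.376e-9)/(4π·8.85×10^-12·(0.0644)²) = 1.38×10^4 N/C.

E = 1.38e4 N/C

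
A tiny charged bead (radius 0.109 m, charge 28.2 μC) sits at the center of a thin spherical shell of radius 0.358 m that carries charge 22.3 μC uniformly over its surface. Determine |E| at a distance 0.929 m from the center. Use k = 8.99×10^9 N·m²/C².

|E| ≈ 5.26×10^5 N/C

Symmetry ⇒ E = E(r) r̂. Gaussian sphere of radius r = 0.929 m (r > 0.358 m, enclosing both).
Q_enc = (28.2 μC) + (22.3 μC) = 5.05×10^-5 C.
By Gauss's law, ∮E·dA = E·4πr² = Q_enc/ε₀.
E = k|Q_enc|/r² = (8.99×10^9)(5.05×10^-5)/(0.929)² = 5.26×10^5 N/C.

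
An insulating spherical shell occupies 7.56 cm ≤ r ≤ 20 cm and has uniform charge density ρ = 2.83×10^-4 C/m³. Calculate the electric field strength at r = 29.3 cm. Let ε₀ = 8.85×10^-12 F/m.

Take a concentric spherical Gaussian surface of radius r = 29.3 cm (r > 20 cm, enclosing the whole shell).
Q_enc = ρ·(4π/3)(b³ − a³) = (2.83×10^-4)·(4π/3)·((0.2)³ − (0.0756)³) = 8.971×10^-6 C.
By Gauss's law, ∮E·dA = E·4πr² = Q_enc/ε₀.
E = |Q_enc|/(4πε₀r²) = (8.971e-6)/(4π·8.85×10^-12·(0.293)²) = 9.40×10^5 N/C.

|E| = 9.40×10^5 N/C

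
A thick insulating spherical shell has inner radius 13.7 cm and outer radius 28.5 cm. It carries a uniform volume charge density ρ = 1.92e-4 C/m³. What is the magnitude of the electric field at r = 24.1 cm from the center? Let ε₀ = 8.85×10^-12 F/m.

|E| ≈ 1.42×10^6 N/C

By spherical symmetry E is radial; choose a Gaussian sphere of radius r = 24.1 cm (within the shell material, 13.7 cm < r < 28.5 cm).
Only the shell between 13.7 cm and r is enclosed: Q_enc = ρ·(4π/3)(r³ − a³) = (1.92×10^-4)·(4π/3)·((0.241)³ − (0.137)³) = 9.189×10^-6 C.
By Gauss's law, ∮E·dA = E·4πr² = Q_enc/ε₀.
E = |Q_enc|/(4πε₀r²) = (9.189×10^-6)/(4π·8.85×10^-12·(0.241)²) = 1.42×10^6 N/C.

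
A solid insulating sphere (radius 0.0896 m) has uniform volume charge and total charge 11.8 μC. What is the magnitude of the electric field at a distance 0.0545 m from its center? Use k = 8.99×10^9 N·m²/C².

Symmetry ⇒ E = E(r) r̂. Gaussian sphere of radius r = 0.0545 m (r < R).
Only the charge within r is enclosed: Q_enc = Q·(r/R)³ = (11.8 μC)·(0.0545 m/0.0896 m)³ = 2.656×10^-6 C.
Applying ∮E·dA = Q_enc/ε₀ with Φ = E(4πr²):
E = k|Q_enc|/r² = (8.99×10^9)(2.656×10^-6)/(0.0545)² = 8.04×10^6 N/C.

8.04e6 V/m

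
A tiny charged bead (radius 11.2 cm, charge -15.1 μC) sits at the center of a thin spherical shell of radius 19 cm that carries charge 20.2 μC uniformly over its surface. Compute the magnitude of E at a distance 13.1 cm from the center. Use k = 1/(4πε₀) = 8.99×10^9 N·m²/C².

By spherical symmetry E is radial; choose a Gaussian sphere of radius r = 13.1 cm (between the bodies, 11.2 cm < r < 19 cm).
The shell at 19 cm lies outside the Gaussian surface, so Q_enc = -15.1 μC = -1.51×10^-5 C.
By Gauss's law, ∮E·dA = E·4πr² = Q_enc/ε₀.
E = k|Q_enc|/r² = (8.99×10^9)(1.51×10^-5)/(0.131)² = 7.91×10^6 N/C.

|E| = 7.91×10^6 N/C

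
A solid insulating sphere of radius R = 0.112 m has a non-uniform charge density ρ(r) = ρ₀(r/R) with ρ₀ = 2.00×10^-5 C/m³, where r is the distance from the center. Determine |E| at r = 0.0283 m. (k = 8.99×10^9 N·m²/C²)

E ≈ 4.04×10^3 N/C

Take a concentric spherical Gaussian surface of radius r = 0.0283 m (r < R).
Q_enc = ∫₀^r ρ(r')·4πr'² dr' = (4πρ₀/R) ∫₀^r r'^3 dr' = 4πρ₀ r^4/(4·R) = 3.598×10^-10 C.
Applying ∮E·dA = Q_enc/ε₀ with Φ = E(4πr²):
E = k|Q_enc|/r² = (8.99×10^9)(3.598×10^-10)/(0.0283)² = 4.04e3 N/C.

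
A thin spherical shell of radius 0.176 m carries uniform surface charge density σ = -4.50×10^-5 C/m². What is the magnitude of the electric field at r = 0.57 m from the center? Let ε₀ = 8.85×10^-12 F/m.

4.85×10^5 V/m

Take a concentric spherical Gaussian surface of radius r = 0.57 m (r > 0.176 m).
The entire shell is enclosed: Q_enc = σ·4πR² = (-4.50×10^-5)·4π·(0.176)² = -1.752×10^-5 C.
By Gauss's law, ∮E·dA = E·4πr² = Q_enc/ε₀.
E = |Q_enc|/(4πε₀r²) = (1.752×10^-5)/(4π·8.85×10^-12·(0.57)²) = 4.85e5 N/C.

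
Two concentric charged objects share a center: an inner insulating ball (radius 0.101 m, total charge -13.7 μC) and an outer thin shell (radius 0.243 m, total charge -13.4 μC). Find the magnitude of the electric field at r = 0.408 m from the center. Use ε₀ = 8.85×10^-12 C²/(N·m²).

|E| = 1.46×10^6 N/C

By spherical symmetry E is radial; choose a Gaussian sphere of radius r = 0.408 m (r > 0.243 m, enclosing both).
Q_enc = (-13.7 μC) + (-13.4 μC) = -2.71×10^-5 C.
Gauss's law: E·4πr² = Q_enc/ε₀.
E = |Q_enc|/(4πε₀r²) = (2.71×10^-5)/(4π·8.85×10^-12·(0.408)²) = 1.46×10^6 N/C.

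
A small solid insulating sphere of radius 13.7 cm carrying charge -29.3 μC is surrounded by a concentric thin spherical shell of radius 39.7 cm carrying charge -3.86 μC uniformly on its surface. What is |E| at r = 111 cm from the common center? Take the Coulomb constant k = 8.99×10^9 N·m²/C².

By spherical symmetry E is radial; choose a Gaussian sphere of radius r = 111 cm (r > 39.7 cm, enclosing both).
Q_enc = (-29.3 μC) + (-3.86 μC) = -3.316×10^-5 C.
Gauss's law: E·4πr² = Q_enc/ε₀.
E = k|Q_enc|/r² = (8.99×10^9)(3.316×10^-5)/(1.11)² = 2.42×10^5 N/C.

E = 2.42×10^5 N/C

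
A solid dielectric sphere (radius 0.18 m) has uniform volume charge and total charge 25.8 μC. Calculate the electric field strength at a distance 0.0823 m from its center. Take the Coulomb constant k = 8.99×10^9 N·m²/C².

By spherical symmetry E is radial; choose a Gaussian sphere of radius r = 0.0823 m (r < R).
Only the charge within r is enclosed: Q_enc = Q·(r/R)³ = (25.8 μC)·(0.0823 m/0.18 m)³ = 2.466×10^-6 C.
Applying ∮E·dA = Q_enc/ε₀ with Φ = E(4πr²):
E = k|Q_enc|/r² = (8.99×10^9)(2.466e-6)/(0.0823)² = 3.27×10^6 N/C.

|E| ≈ 3.27e6 N/C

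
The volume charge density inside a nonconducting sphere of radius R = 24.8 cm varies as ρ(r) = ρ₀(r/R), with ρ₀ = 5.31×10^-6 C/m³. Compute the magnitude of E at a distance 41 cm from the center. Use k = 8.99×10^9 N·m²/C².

Take a concentric spherical Gaussian surface of radius r = 41 cm (r > R, all charge enclosed).
Q_enc = 4π ∫₀^R ρ₀(r'/R)^1 r'² dr' = 4πρ₀R³/4 = 2.544e-7 C.
Applying ∮E·dA = Q_enc/ε₀ with Φ = E(4πr²):
E = k|Q_enc|/r² = (8.99×10^9)(2.544×10^-7)/(0.41)² = 1.36e4 N/C.

|E| ≈ 1.36×10^4 N/C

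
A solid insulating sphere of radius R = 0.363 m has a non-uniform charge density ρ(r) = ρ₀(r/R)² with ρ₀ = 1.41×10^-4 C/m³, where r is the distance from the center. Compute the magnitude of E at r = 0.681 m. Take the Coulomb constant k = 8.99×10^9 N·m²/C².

Symmetry ⇒ E = E(r) r̂. Gaussian sphere of radius r = 0.681 m (r > R, all charge enclosed).
Q_enc = 4π ∫₀^R ρ₀(r'/R)^2 r'² dr' = 4πρ₀R³/5 = 1.695e-5 C.
Gauss's law: E·4πr² = Q_enc/ε₀.
E = k|Q_enc|/r² = (8.99×10^9)(1.695e-5)/(0.681)² = 3.29e5 N/C.

|E| ≈ 3.29×10^5 N/C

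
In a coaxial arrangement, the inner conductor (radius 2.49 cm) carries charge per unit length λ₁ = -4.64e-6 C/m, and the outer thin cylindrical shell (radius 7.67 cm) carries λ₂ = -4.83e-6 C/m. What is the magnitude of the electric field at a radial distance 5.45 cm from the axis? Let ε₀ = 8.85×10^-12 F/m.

By cylindrical symmetry E is radial; use a coaxial Gaussian cylinder of radius 5.45 cm and length L (between the conductors, 2.49 cm < r < 7.67 cm).
The shell at 7.67 cm lies outside the Gaussian surface, so λ_enc = λ₁ = -4.64e-6 C/m.
By Gauss's law (flux through the curved wall only), E·2πrL = λ_enc L/ε₀.
E = |λ_enc|/(2πε₀r) = (4.64×10^-6)/(2π·8.85×10^-12·0.0545) = 1.53×10^6 N/C.

E = 1.53e6 N/C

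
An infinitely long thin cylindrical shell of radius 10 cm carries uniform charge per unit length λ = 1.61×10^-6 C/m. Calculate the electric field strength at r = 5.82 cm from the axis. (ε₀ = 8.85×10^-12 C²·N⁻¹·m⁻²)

Take a coaxial cylindrical Gaussian surface of radius r = 5.82 cm and length L (r < 10 cm, inside the shell).
All the surface charge lies outside this cylinder: Q_enc = 0, hence E = 0.

E = 0 (no enclosed charge)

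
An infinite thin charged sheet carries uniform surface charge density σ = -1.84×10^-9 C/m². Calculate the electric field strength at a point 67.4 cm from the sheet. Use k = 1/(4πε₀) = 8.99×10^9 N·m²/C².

By planar symmetry E is perpendicular to the sheet and uniform; use a Gaussian pillbox with flat faces of area A on each side of the sheet.
Only the two end caps contribute flux: Φ = 2EA. With Q_enc = σA, Gauss's law gives E = |σ|/(2ε₀).
E = 2πk|σ| = 2π(8.99×10^9)(1.84×10^-9) = 104 N/C.

E = 104 N/C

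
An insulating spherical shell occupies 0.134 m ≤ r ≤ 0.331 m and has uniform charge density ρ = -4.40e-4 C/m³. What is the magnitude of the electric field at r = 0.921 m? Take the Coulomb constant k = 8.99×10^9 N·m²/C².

|E| = 6.61×10^5 V/m

By spherical symmetry E is radial; choose a Gaussian sphere of radius r = 0.921 m (r > 0.331 m, enclosing the whole shell).
Q_enc = ρ·(4π/3)(b³ − a³) = (-4.40e-4)·(4π/3)·((0.331)³ − (0.134)³) = -6.24e-5 C.
Since E is radial and uniform over the Gaussian sphere, Φ = E·4πr² = Q_enc/ε₀.
E = k|Q_enc|/r² = (8.99×10^9)(6.24×10^-5)/(0.921)² = 6.61×10^5 N/C.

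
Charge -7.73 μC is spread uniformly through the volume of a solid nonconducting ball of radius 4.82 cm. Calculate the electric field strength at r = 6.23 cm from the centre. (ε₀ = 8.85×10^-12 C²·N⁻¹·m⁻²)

1.79e7 N/C

By spherical symmetry E is radial; choose a Gaussian sphere of radius r = 6.23 cm (r > R, so the entire charge is enclosed).
Q_enc = -7.73 μC = -7.73×10^-6 C.
Gauss's law: E·4πr² = Q_enc/ε₀.
E = |Q_enc|/(4πε₀r²) = (7.73×10^-6)/(4π·8.85×10^-12·(0.0623)²) = 1.79×10^7 N/C.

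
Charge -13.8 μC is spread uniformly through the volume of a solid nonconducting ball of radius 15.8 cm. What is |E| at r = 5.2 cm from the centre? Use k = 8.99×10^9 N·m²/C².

|E| ≈ 1.64×10^6 N/C

By spherical symmetry E is radial; choose a Gaussian sphere of radius r = 5.2 cm (r < R).
Only the charge within r is enclosed: Q_enc = Q·(r/R)³ = (-13.8 μC)·(5.2 cm/15.8 cm)³ = -4.919×10^-7 C.
Since E is radial and uniform over the Gaussian sphere, Φ = E·4πr² = Q_enc/ε₀.
E = k|Q_enc|/r² = (8.99×10^9)(4.919e-7)/(0.052)² = 1.64e6 N/C.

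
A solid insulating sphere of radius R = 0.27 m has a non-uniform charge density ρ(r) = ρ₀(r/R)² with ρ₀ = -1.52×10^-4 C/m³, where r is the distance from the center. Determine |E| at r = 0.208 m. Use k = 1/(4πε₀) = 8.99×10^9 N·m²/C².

Use a concentric Gaussian sphere at r = 0.208 m (r < R).
Q_enc = ∫₀^r ρ(r')·4πr'² dr' = (4πρ₀/R²) ∫₀^r r'^4 dr' = 4πρ₀ r^5/(5·R²) = -2.04×10^-6 C.
By Gauss's law, ∮E·dA = E·4πr² = Q_enc/ε₀.
E = k|Q_enc|/r² = (8.99×10^9)(2.04×10^-6)/(0.208)² = 4.24×10^5 N/C.

E ≈ 4.24×10^5 V/m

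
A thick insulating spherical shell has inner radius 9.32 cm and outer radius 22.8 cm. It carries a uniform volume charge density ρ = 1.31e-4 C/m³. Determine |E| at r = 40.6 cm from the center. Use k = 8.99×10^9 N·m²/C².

3.30e5 V/m

Take a concentric spherical Gaussian surface of radius r = 40.6 cm (r > 22.8 cm, enclosing the whole shell).
Q_enc = ρ·(4π/3)(b³ − a³) = (1.31×10^-4)·(4π/3)·((0.228)³ − (0.0932)³) = 6.06×10^-6 C.
By Gauss's law, ∮E·dA = E·4πr² = Q_enc/ε₀.
E = k|Q_enc|/r² = (8.99×10^9)(6.06e-6)/(0.406)² = 3.30×10^5 N/C.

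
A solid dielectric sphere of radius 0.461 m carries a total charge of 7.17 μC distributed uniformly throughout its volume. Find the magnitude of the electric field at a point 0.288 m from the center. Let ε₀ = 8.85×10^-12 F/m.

Symmetry ⇒ E = E(r) r̂. Gaussian sphere of radius r = 0.288 m (r < R).
For a uniform sphere the enclosed fraction is (r/R)³, so Q_enc = (7.17 μC)(0.288/0.461)³ = 1.748e-6 C.
Gauss's law: E·4πr² = Q_enc/ε₀.
E = |Q_enc|/(4πε₀r²) = (1.748×10^-6)/(4π·8.85×10^-12·(0.288)²) = 1.90×10^5 N/C.

|E| = 1.90×10^5 N/C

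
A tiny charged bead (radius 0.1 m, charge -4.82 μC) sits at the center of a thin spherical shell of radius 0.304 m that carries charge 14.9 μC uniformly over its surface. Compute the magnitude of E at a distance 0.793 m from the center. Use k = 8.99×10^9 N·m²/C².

Take a concentric spherical Gaussian surface of radius r = 0.793 m (r > 0.304 m, enclosing both).
Q_enc = (-4.82 μC) + (14.9 μC) = 1.008e-5 C.
Gauss's law: E·4πr² = Q_enc/ε₀.
E = k|Q_enc|/r² = (8.99×10^9)(1.008×10^-5)/(0.793)² = 1.44×10^5 N/C.

|E| = 1.44e5 N/C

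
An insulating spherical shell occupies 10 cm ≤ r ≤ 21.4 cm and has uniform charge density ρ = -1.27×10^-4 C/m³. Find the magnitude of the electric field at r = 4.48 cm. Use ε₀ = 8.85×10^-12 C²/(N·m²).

E = 0

Symmetry ⇒ E = E(r) r̂. Gaussian sphere of radius r = 4.48 cm (r < 10 cm, inside the empty cavity).
Q_enc = 0 (all charge lies at larger r); Gauss's law gives E = 0.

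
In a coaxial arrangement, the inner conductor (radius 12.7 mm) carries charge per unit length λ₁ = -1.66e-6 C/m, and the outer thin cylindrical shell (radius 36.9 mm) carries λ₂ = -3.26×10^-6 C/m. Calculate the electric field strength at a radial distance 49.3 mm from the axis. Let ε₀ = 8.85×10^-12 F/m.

Choose a coaxial cylinder of radius r = 49.3 mm (arbitrary length L) as the Gaussian surface (r > 36.9 mm, enclosing both).
λ_enc = λ₁ + λ₂ = (-1.66e-6) + (-3.26e-6) = -4.92×10^-6 C/m.
Since E is radial and uniform over the curved surface, Φ = E·2πrL = Q_enc/ε₀ = λ_enc L/ε₀.
E = |λ_enc|/(2πε₀r) = (4.92×10^-6)/(2π·8.85×10^-12·0.0493) = 1.79×10^6 N/C.

1.79×10^6 N/C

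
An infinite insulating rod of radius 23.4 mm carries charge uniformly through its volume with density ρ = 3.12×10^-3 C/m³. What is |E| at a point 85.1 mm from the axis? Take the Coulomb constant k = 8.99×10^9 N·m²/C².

Take a coaxial cylindrical Gaussian surface of radius r = 85.1 mm and length L (r > 23.4 mm, full cross-section enclosed).
λ_enc = ρ·πR² = (3.12e-3)π(0.0234)² = 5.367×10^-6 C/m.
By Gauss's law (flux through the curved wall only), E·2πrL = λ_enc L/ε₀.
E = 2k|λ_enc|/r = 2(8.99×10^9)(5.367e-6)/(0.0851) = 1.13×10^6 N/C.

|E| ≈ 1.13×10^6 N/C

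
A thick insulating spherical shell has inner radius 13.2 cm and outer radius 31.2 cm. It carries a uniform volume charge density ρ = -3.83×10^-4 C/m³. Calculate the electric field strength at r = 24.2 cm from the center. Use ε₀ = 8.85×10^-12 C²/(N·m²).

|E| = 2.92×10^6 N/C

Use a concentric Gaussian sphere at r = 24.2 cm (within the shell material, 13.2 cm < r < 31.2 cm).
Only the shell between 13.2 cm and r is enclosed: Q_enc = ρ·(4π/3)(r³ − a³) = (-3.83×10^-4)·(4π/3)·((0.242)³ − (0.132)³) = -1.905e-5 C.
Applying ∮E·dA = Q_enc/ε₀ with Φ = E(4πr²):
E = |Q_enc|/(4πε₀r²) = (1.905e-5)/(4π·8.85×10^-12·(0.242)²) = 2.92×10^6 N/C.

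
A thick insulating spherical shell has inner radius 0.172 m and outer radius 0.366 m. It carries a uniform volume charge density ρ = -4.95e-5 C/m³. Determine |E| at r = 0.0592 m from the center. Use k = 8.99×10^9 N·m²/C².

E = 0 (no enclosed charge)

By spherical symmetry E is radial; choose a Gaussian sphere of radius r = 0.0592 m (r < 0.172 m, inside the empty cavity).
Q_enc = 0 (all charge lies at larger r); Gauss's law gives E = 0.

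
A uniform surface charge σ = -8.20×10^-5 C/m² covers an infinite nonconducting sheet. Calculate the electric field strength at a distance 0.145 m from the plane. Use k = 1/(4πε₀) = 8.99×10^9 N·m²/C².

4.63×10^6 V/m

Choose a cylindrical pillbox piercing the sheet, end faces (area A) parallel to it.
Only the two end caps contribute flux: Φ = 2EA. With Q_enc = σA, Gauss's law gives E = |σ|/(2ε₀).
E = 2πk|σ| = 2π(8.99×10^9)(8.20×10^-5) = 4.63×10^6 N/C.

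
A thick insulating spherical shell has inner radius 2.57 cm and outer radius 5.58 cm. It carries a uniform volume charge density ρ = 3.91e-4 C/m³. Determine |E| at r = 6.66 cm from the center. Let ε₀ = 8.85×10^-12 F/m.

By spherical symmetry E is radial; choose a Gaussian sphere of radius r = 6.66 cm (r > 5.58 cm, enclosing the whole shell).
Q_enc = ρ·(4π/3)(b³ − a³) = (3.91×10^-4)·(4π/3)·((0.0558)³ − (0.0257)³) = 2.568×10^-7 C.
Gauss's law: E·4πr² = Q_enc/ε₀.
E = |Q_enc|/(4πε₀r²) = (2.568×10^-7)/(4π·8.85×10^-12·(0.0666)²) = 5.20e5 N/C.

5.20e5 V/m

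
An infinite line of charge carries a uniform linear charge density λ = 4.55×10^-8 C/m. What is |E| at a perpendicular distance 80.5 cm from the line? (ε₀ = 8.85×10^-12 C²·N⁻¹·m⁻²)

Take a coaxial cylindrical Gaussian surface of radius r = 80.5 cm and length L.
Q_enc = λL, so λ_enc = 4.55e-8 C/m.
Applying ∮E·dA = Q_enc/ε₀ with the end caps contributing no flux:
E = |λ_enc|/(2πε₀r) = (4.55e-8)/(2π·8.85×10^-12·0.805) = 1.02×10^3 N/C.

|E| = 1.02e3 N/C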